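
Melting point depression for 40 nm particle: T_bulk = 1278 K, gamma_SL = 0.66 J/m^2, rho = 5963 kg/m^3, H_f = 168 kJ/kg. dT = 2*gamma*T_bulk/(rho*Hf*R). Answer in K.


Radius R = 40/2 = 20 nm = 2e-08 m
Convert H_f = 168 kJ/kg = 168000 J/kg
dT = 2 * gamma_SL * T_bulk / (rho * H_f * R)
dT = 2 * 0.66 * 1278 / (5963 * 168000 * 2e-08)
dT = 84.2 K

84.2


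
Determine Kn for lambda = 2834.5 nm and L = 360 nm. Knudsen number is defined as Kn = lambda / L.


Knudsen number Kn = lambda / L
Kn = 2834.5 / 360
Kn = 7.8736

7.8736


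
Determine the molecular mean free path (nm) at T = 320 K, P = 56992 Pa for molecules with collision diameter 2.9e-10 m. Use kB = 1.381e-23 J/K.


Mean free path: lambda = kB*T / (sqrt(2) * pi * d^2 * P)
lambda = 1.381e-23 * 320 / (sqrt(2) * pi * (2.9e-10)^2 * 56992)
lambda = 2.07524e-07 m
lambda = 207.52 nm

207.52


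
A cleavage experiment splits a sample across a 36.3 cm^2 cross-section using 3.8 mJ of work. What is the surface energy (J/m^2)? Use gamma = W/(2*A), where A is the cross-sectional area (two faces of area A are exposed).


Convert: A = 36.3 cm^2 = 0.00363 m^2, W = 3.8 mJ = 0.0038 J
Cleaving exposes two faces of area A, so total new surface = 2*A and gamma = W / (2*A)
gamma = 0.0038 / (2 * 0.00363)
gamma = 0.523 J/m^2

0.523


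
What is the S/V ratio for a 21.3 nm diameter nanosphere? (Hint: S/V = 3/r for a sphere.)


Radius r = 21.3/2 = 10.65 nm
S/V = 3 / r = 3 / 10.65
S/V = 0.2817 nm^-1

0.2817


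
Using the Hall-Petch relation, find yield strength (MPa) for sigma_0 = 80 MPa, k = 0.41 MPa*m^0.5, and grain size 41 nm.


d = 41 nm = 4.1e-08 m
sqrt(d) = 0.0002024846
Hall-Petch contribution = k / sqrt(d) = 0.41 / 0.0002024846 = 2024.8 MPa
sigma = sigma_0 + k/sqrt(d) = 80 + 2024.8 = 2104.8 MPa

2104.8


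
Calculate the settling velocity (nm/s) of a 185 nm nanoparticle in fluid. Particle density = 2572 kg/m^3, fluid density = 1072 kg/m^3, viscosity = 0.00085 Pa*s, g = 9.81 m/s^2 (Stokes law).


Radius R = 185/2 nm = 9.25e-08 m
Density difference = 2572 - 1072 = 1500 kg/m^3
v = 2 * R^2 * (rho_p - rho_f) * g / (9 * eta)
v = 2 * (9.25e-08)^2 * 1500 * 9.81 / (9 * 0.00085)
v = 3.29164e-08 m/s = 32.9164 nm/s

32.9164


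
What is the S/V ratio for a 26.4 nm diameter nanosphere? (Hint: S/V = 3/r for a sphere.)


Radius r = 26.4/2 = 13.2 nm
S/V = 3 / r = 3 / 13.2
S/V = 0.2273 nm^-1

0.2273


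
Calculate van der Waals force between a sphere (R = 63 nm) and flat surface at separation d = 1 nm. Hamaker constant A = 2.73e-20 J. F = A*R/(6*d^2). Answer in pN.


Convert to SI: R = 63 nm = 6.3e-08 m, d = 1 nm = 1e-09 m
F = A * R / (6 * d^2)
F = 2.73e-20 * 6.3e-08 / (6 * (1e-09)^2)
F = 2.8665e-10 N = 286.65 pN

286.65


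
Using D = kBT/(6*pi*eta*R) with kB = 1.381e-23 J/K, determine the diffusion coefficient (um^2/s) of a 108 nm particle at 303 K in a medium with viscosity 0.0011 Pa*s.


Radius R = 108/2 = 54 nm = 5.4e-08 m
D = kB*T / (6*pi*eta*R)
D = 1.381e-23 * 303 / (6 * pi * 0.0011 * 5.4e-08)
D = 3.73722e-12 m^2/s = 3.737 um^2/s

3.737


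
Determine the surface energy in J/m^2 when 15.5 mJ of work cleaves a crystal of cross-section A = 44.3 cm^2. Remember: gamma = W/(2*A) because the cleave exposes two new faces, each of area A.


Convert: A = 44.3 cm^2 = 0.00443 m^2, W = 15.5 mJ = 0.0155 J
Cleaving exposes two faces of area A, so total new surface = 2*A and gamma = W / (2*A)
gamma = 0.0155 / (2 * 0.00443)
gamma = 1.749 J/m^2

1.749


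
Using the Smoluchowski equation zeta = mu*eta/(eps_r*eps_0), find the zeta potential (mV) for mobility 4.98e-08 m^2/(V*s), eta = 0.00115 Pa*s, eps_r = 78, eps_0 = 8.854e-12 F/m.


Smoluchowski equation: zeta = mu * eta / (eps_r * eps_0)
zeta = 4.98e-08 * 0.00115 / (78 * 8.854e-12)
zeta = 0.082926 V = 82.93 mV

82.93


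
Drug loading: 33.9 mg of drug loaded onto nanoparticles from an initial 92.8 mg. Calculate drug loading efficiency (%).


Drug loading efficiency = (drug loaded / drug initial) * 100
DLE = 33.9 / 92.8 * 100
DLE = 0.3653 * 100
DLE = 36.53%

36.53


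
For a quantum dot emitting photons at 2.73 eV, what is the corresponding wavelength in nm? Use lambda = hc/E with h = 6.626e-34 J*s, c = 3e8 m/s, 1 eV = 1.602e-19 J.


Convert energy: E = 2.73 eV = 2.73 * 1.602e-19 = 4.37346e-19 J
lambda = h*c / E = 6.626e-34 * 3e8 / 4.37346e-19
lambda = 4.54514e-07 m = 454.5 nm

454.5


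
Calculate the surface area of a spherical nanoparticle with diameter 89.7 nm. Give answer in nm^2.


Radius r = 89.7/2 = 44.85 nm
Surface area SA = 4 * pi * r^2
SA = 4 * pi * (44.85)^2
SA = 25277.54 nm^2

25277.54


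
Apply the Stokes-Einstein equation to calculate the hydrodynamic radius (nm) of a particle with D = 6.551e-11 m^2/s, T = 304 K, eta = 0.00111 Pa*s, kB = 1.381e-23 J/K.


Stokes-Einstein: R = kB*T / (6*pi*eta*D)
R = 1.381e-23 * 304 / (6 * pi * 0.00111 * 6.551e-11)
R = 3.06292e-09 m = 3.06 nm

3.06


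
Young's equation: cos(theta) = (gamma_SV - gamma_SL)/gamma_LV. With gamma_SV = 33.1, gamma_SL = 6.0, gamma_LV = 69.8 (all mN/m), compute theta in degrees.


cos(theta) = (gamma_SV - gamma_SL) / gamma_LV
cos(theta) = (33.1 - 6.0) / 69.8
cos(theta) = 0.388252
theta = arccos(0.388252) = 67.15 degrees

67.15


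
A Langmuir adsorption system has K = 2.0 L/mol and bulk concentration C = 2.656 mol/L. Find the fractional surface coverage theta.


Langmuir isotherm: theta = K*C / (1 + K*C)
K*C = 2.0 * 2.656 = 5.312
theta = 5.312 / (1 + 5.312) = 5.312 / 6.312
theta = 0.8416

0.8416


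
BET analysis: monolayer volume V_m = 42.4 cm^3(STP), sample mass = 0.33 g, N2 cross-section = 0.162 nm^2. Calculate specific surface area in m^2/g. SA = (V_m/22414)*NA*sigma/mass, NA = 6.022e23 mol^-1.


Number of moles in monolayer = V_m / 22414 = 42.4 / 22414 = 0.00189167
Number of molecules = moles * NA = 0.00189167 * 6.022e23
SA = molecules * sigma / mass
SA = (42.4 / 22414) * 6.022e23 * 0.162e-18 / 0.33
SA = 559.2 m^2/g

559.2


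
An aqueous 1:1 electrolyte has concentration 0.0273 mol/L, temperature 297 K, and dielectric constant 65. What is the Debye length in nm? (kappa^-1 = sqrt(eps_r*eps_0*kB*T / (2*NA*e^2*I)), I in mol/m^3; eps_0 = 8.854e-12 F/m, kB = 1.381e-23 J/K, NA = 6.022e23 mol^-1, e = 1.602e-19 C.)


Ionic strength I = 0.0273 * 1^2 * 1000 = 27.3 mol/m^3
kappa^-1 = sqrt(65 * 8.854e-12 * 1.381e-23 * 297 / (2 * 6.022e23 * (1.602e-19)^2 * 27.3))
kappa^-1 = 1.673 nm

1.673


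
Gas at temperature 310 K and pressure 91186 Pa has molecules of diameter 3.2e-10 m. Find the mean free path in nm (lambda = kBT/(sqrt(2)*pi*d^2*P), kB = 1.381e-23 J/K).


Mean free path: lambda = kB*T / (sqrt(2) * pi * d^2 * P)
lambda = 1.381e-23 * 310 / (sqrt(2) * pi * (3.2e-10)^2 * 91186)
lambda = 1.03196e-07 m
lambda = 103.2 nm

103.2


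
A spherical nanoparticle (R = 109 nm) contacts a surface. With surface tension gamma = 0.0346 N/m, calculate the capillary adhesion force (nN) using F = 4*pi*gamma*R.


Convert radius: R = 109 nm = 1.09e-07 m
F = 4 * pi * gamma * R
F = 4 * pi * 0.0346 * 1.09e-07
F = 4.73928e-08 N = 47.3928 nN

47.3928


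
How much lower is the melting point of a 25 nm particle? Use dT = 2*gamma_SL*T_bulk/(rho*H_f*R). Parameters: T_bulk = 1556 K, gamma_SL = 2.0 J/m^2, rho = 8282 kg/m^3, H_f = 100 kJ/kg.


Radius R = 25/2 = 12.5 nm = 1.25e-08 m
Convert H_f = 100 kJ/kg = 100000 J/kg
dT = 2 * gamma_SL * T_bulk / (rho * H_f * R)
dT = 2 * 2.0 * 1556 / (8282 * 100000 * 1.25e-08)
dT = 601.2 K

601.2


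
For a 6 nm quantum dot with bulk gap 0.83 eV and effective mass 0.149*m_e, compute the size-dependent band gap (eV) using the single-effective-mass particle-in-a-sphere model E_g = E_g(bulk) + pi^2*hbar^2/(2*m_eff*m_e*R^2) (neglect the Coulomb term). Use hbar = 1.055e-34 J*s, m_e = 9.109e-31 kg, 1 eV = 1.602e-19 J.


Radius R = 6/2 nm = 3e-09 m
Confinement energy dE = pi^2 * hbar^2 / (2 * m_eff * m_e * R^2)
dE = pi^2 * (1.055e-34)^2 / (2 * 0.149 * 9.109e-31 * (3e-09)^2) J, divided by 1.602e-19 J/eV
dE = 0.2807 eV
Total band gap = E_g(bulk) + dE = 0.83 + 0.2807 = 1.1107 eV

1.1107


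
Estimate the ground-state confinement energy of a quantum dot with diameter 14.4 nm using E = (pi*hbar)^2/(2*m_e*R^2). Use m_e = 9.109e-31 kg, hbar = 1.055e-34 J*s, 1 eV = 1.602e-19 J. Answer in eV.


Radius R = 14.4/2 = 7.2 nm = 7.2e-09 m
E = (pi * 1.055e-34)^2 / (2 * 9.109e-31 * (7.2e-09)^2)
E(J) = 1.16316e-21
E = E(J) / 1.602e-19 = 0.0073 eV

0.0073


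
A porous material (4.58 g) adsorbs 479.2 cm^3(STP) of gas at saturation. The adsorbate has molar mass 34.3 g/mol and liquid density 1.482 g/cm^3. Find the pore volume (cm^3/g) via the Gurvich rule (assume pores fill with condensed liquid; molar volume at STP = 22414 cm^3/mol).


Moles adsorbed n = V_ads / 22414 = 479.2 / 22414 = 2.137949e-02 mol
Liquid volume V_liq = n * M / rho_liq = 2.137949e-02 * 34.3 / 1.482 = 0.49482 cm^3
Specific pore volume V_pore = V_liq / m_sample = 0.49482 / 4.58
V_pore = 0.108 cm^3/g

0.108


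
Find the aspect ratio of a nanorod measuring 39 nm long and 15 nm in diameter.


Aspect ratio AR = length / diameter
AR = 39 / 15
AR = 2.6

2.6


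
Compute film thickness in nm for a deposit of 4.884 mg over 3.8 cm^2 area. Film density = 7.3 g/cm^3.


Convert: m = 4.884 mg = 4.8840e-06 kg, A = 3.8 cm^2 = 3.8000e-04 m^2, rho = 7.3 g/cm^3 = 7300 kg/m^3
t = m / (A * rho)
t = 4.8840e-06 / (3.8000e-04 * 7300)
t = 1.7606e-06 m = 1760.6 nm

1760.6


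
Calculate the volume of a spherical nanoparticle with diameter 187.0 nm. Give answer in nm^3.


Radius r = 187.0/2 = 93.5 nm
Volume V = (4/3) * pi * r^3
V = (4/3) * pi * (93.5)^3
V = 3423918.68 nm^3

3423918.68


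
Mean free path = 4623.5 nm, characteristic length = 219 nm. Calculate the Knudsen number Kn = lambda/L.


Knudsen number Kn = lambda / L
Kn = 4623.5 / 219
Kn = 21.1119

21.1119


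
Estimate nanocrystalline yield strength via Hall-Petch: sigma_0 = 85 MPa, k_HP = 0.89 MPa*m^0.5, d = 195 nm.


d = 195 nm = 1.95e-07 m
sqrt(d) = 0.000441588
Hall-Petch contribution = k / sqrt(d) = 0.89 / 0.000441588 = 2015.5 MPa
sigma = sigma_0 + k/sqrt(d) = 85 + 2015.5 = 2100.5 MPa

2100.5


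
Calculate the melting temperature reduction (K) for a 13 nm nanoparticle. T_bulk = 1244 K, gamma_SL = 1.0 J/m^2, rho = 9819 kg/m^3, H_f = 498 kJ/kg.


Radius R = 13/2 = 6.5 nm = 6.5e-09 m
Convert H_f = 498 kJ/kg = 498000 J/kg
dT = 2 * gamma_SL * T_bulk / (rho * H_f * R)
dT = 2 * 1.0 * 1244 / (9819 * 498000 * 6.5e-09)
dT = 78.3 K

78.3


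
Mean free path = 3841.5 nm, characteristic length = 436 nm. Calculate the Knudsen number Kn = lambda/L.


Knudsen number Kn = lambda / L
Kn = 3841.5 / 436
Kn = 8.8108

8.8108


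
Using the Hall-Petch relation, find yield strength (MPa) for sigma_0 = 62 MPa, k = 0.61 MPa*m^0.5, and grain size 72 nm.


d = 72 nm = 7.2e-08 m
sqrt(d) = 0.0002683282
Hall-Petch contribution = k / sqrt(d) = 0.61 / 0.0002683282 = 2273.3 MPa
sigma = sigma_0 + k/sqrt(d) = 62 + 2273.3 = 2335.3 MPa

2335.3


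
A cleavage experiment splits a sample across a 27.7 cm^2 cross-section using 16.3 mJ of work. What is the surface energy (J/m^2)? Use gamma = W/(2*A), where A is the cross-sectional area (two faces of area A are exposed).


Convert: A = 27.7 cm^2 = 0.00277 m^2, W = 16.3 mJ = 0.0163 J
Cleaving exposes two faces of area A, so total new surface = 2*A and gamma = W / (2*A)
gamma = 0.0163 / (2 * 0.00277)
gamma = 2.942 J/m^2

2.942


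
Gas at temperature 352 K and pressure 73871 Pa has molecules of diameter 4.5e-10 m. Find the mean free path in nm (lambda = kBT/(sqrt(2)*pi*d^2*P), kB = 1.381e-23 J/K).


Mean free path: lambda = kB*T / (sqrt(2) * pi * d^2 * P)
lambda = 1.381e-23 * 352 / (sqrt(2) * pi * (4.5e-10)^2 * 73871)
lambda = 7.31429e-08 m
lambda = 73.14 nm

73.14


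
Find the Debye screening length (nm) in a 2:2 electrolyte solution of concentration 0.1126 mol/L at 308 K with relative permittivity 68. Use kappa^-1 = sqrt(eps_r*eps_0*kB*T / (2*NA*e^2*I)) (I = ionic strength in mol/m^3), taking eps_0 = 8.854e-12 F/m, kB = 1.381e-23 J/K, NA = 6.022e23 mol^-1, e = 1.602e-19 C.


Ionic strength I = 0.1126 * 2^2 * 1000 = 450.4 mol/m^3
kappa^-1 = sqrt(68 * 8.854e-12 * 1.381e-23 * 308 / (2 * 6.022e23 * (1.602e-19)^2 * 450.4))
kappa^-1 = 0.429 nm

0.429


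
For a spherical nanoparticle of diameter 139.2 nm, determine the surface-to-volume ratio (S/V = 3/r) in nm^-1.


Radius r = 139.2/2 = 69.6 nm
S/V = 3 / r = 3 / 69.6
S/V = 0.0431 nm^-1

0.0431


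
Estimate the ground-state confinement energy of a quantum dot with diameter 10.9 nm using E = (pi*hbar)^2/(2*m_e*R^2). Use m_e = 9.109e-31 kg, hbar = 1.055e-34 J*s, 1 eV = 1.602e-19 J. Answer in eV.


Radius R = 10.9/2 = 5.45 nm = 5.45e-09 m
E = (pi * 1.055e-34)^2 / (2 * 9.109e-31 * (5.45e-09)^2)
E(J) = 2.03007e-21
E = E(J) / 1.602e-19 = 0.0127 eV

0.0127


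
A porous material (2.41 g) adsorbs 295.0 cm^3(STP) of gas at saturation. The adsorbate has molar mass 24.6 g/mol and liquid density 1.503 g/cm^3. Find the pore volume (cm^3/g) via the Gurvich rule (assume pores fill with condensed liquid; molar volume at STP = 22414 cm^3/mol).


Moles adsorbed n = V_ads / 22414 = 295.0 / 22414 = 1.316142e-02 mol
Liquid volume V_liq = n * M / rho_liq = 1.316142e-02 * 24.6 / 1.503 = 0.21542 cm^3
Specific pore volume V_pore = V_liq / m_sample = 0.21542 / 2.41
V_pore = 0.0894 cm^3/g

0.0894


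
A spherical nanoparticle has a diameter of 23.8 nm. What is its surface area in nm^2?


Radius r = 23.8/2 = 11.9 nm
Surface area SA = 4 * pi * r^2
SA = 4 * pi * (11.9)^2
SA = 1779.52 nm^2

1779.52


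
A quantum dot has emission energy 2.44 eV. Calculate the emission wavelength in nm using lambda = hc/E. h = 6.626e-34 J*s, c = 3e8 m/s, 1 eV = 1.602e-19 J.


Convert energy: E = 2.44 eV = 2.44 * 1.602e-19 = 3.90888e-19 J
lambda = h*c / E = 6.626e-34 * 3e8 / 3.90888e-19
lambda = 5.08534e-07 m = 508.5 nm

508.5


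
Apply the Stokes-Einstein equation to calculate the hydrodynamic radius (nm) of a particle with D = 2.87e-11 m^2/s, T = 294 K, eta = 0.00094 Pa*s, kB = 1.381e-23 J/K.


Stokes-Einstein: R = kB*T / (6*pi*eta*D)
R = 1.381e-23 * 294 / (6 * pi * 0.00094 * 2.87e-11)
R = 7.98418e-09 m = 7.98 nm

7.98


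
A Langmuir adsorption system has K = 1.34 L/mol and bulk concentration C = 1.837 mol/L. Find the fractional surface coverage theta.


Langmuir isotherm: theta = K*C / (1 + K*C)
K*C = 1.34 * 1.837 = 2.46158
theta = 2.46158 / (1 + 2.46158) = 2.46158 / 3.46158
theta = 0.7111

0.7111


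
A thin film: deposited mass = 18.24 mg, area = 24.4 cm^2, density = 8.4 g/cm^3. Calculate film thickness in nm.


Convert: m = 18.24 mg = 1.8240e-05 kg, A = 24.4 cm^2 = 2.4400e-03 m^2, rho = 8.4 g/cm^3 = 8400 kg/m^3
t = m / (A * rho)
t = 1.8240e-05 / (2.4400e-03 * 8400)
t = 8.8993e-07 m = 889.9 nm

889.9


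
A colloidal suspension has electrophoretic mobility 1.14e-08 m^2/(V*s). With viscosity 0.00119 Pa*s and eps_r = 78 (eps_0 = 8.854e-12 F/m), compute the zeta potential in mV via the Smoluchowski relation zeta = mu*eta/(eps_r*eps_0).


Smoluchowski equation: zeta = mu * eta / (eps_r * eps_0)
zeta = 1.14e-08 * 0.00119 / (78 * 8.854e-12)
zeta = 0.019643 V = 19.64 mV

19.64


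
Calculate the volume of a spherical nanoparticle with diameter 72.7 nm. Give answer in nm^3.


Radius r = 72.7/2 = 36.35 nm
Volume V = (4/3) * pi * r^3
V = (4/3) * pi * (36.35)^3
V = 201187.9 nm^3

201187.9


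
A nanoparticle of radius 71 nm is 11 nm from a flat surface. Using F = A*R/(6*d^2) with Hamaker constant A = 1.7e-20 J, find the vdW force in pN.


Convert to SI: R = 71 nm = 7.1e-08 m, d = 11 nm = 1.1e-08 m
F = A * R / (6 * d^2)
F = 1.7e-20 * 7.1e-08 / (6 * (1.1e-08)^2)
F = 1.66253e-12 N = 1.663 pN

1.663


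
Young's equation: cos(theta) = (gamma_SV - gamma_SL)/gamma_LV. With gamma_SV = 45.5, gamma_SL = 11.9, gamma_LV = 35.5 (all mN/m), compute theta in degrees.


cos(theta) = (gamma_SV - gamma_SL) / gamma_LV
cos(theta) = (45.5 - 11.9) / 35.5
cos(theta) = 0.946479
theta = arccos(0.946479) = 18.83 degrees

18.83


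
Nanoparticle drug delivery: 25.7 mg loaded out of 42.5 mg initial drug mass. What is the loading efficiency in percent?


Drug loading efficiency = (drug loaded / drug initial) * 100
DLE = 25.7 / 42.5 * 100
DLE = 0.6047 * 100
DLE = 60.47%

60.47


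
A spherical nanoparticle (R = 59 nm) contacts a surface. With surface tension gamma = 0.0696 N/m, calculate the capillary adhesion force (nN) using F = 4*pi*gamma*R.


Convert radius: R = 59 nm = 5.9e-08 m
F = 4 * pi * gamma * R
F = 4 * pi * 0.0696 * 5.9e-08
F = 5.16025e-08 N = 51.6025 nN

51.6025


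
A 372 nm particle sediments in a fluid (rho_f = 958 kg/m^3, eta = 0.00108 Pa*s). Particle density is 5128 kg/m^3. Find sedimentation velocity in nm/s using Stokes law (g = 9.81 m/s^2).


Radius R = 372/2 nm = 1.86e-07 m
Density difference = 5128 - 958 = 4170 kg/m^3
v = 2 * R^2 * (rho_p - rho_f) * g / (9 * eta)
v = 2 * (1.86e-07)^2 * 4170 * 9.81 / (9 * 0.00108)
v = 2.91202e-07 m/s = 291.2022 nm/s

291.2022


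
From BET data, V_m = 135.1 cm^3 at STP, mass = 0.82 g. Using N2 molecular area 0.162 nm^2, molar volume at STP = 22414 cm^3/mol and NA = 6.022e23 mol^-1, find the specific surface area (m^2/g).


Number of moles in monolayer = V_m / 22414 = 135.1 / 22414 = 0.00602748
Number of molecules = moles * NA = 0.00602748 * 6.022e23
SA = molecules * sigma / mass
SA = (135.1 / 22414) * 6.022e23 * 0.162e-18 / 0.82
SA = 717.1 m^2/g

717.1


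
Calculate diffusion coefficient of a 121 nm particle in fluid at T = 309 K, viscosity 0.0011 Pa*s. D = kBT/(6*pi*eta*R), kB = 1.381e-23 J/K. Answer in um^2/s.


Radius R = 121/2 = 60.5 nm = 6.05e-08 m
D = kB*T / (6*pi*eta*R)
D = 1.381e-23 * 309 / (6 * pi * 0.0011 * 6.05e-08)
D = 3.40175e-12 m^2/s = 3.402 um^2/s

3.402


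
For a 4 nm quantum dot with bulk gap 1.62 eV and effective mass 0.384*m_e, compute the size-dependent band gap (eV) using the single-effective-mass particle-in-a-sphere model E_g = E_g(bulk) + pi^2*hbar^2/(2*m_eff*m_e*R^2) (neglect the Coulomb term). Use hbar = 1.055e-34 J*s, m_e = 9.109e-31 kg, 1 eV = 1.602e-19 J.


Radius R = 4/2 nm = 2e-09 m
Confinement energy dE = pi^2 * hbar^2 / (2 * m_eff * m_e * R^2)
dE = pi^2 * (1.055e-34)^2 / (2 * 0.384 * 9.109e-31 * (2e-09)^2) J, divided by 1.602e-19 J/eV
dE = 0.245 eV
Total band gap = E_g(bulk) + dE = 1.62 + 0.245 = 1.865 eV

1.865


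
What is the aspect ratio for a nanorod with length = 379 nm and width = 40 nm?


Aspect ratio AR = length / diameter
AR = 379 / 40
AR = 9.47

9.47


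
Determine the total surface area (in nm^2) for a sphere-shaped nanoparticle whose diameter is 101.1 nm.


Radius r = 101.1/2 = 50.55 nm
Surface area SA = 4 * pi * r^2
SA = 4 * pi * (50.55)^2
SA = 32110.88 nm^2

32110.88


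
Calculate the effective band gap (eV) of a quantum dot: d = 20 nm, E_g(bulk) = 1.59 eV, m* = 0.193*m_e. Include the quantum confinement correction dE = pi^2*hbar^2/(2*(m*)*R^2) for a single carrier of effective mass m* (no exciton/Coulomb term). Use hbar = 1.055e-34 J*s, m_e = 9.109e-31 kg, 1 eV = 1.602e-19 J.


Radius R = 20/2 nm = 1e-08 m
Confinement energy dE = pi^2 * hbar^2 / (2 * m_eff * m_e * R^2)
dE = pi^2 * (1.055e-34)^2 / (2 * 0.193 * 9.109e-31 * (1e-08)^2) J, divided by 1.602e-19 J/eV
dE = 0.0195 eV
Total band gap = E_g(bulk) + dE = 1.59 + 0.0195 = 1.6095 eV

1.6095


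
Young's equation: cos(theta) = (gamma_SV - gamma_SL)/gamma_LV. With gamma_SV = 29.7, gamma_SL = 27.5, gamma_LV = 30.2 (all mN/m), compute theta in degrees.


cos(theta) = (gamma_SV - gamma_SL) / gamma_LV
cos(theta) = (29.7 - 27.5) / 30.2
cos(theta) = 0.072848
theta = arccos(0.072848) = 85.82 degrees

85.82


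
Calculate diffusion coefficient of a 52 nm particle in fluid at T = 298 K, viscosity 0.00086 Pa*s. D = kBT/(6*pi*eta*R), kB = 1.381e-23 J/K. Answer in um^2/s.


Radius R = 52/2 = 26 nm = 2.6e-08 m
D = kB*T / (6*pi*eta*R)
D = 1.381e-23 * 298 / (6 * pi * 0.00086 * 2.6e-08)
D = 9.76421e-12 m^2/s = 9.764 um^2/s

9.764


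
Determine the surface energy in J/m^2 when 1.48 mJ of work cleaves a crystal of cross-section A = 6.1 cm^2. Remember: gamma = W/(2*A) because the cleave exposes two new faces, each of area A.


Convert: A = 6.1 cm^2 = 0.00061 m^2, W = 1.48 mJ = 0.00148 J
Cleaving exposes two faces of area A, so total new surface = 2*A and gamma = W / (2*A)
gamma = 0.00148 / (2 * 0.00061)
gamma = 1.213 J/m^2

1.213


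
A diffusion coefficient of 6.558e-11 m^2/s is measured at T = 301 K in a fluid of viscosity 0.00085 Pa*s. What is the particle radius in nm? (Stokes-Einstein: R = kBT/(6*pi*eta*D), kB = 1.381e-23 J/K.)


Stokes-Einstein: R = kB*T / (6*pi*eta*D)
R = 1.381e-23 * 301 / (6 * pi * 0.00085 * 6.558e-11)
R = 3.95611e-09 m = 3.96 nm

3.96


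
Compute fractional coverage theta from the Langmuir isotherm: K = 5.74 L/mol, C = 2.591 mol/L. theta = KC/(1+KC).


Langmuir isotherm: theta = K*C / (1 + K*C)
K*C = 5.74 * 2.591 = 14.87234
theta = 14.87234 / (1 + 14.87234) = 14.87234 / 15.87234
theta = 0.937

0.937


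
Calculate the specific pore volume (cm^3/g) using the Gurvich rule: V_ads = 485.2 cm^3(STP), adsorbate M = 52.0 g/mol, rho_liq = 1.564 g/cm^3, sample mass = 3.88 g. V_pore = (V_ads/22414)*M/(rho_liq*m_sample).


Moles adsorbed n = V_ads / 22414 = 485.2 / 22414 = 2.164718e-02 mol
Liquid volume V_liq = n * M / rho_liq = 2.164718e-02 * 52.0 / 1.564 = 0.71973 cm^3
Specific pore volume V_pore = V_liq / m_sample = 0.71973 / 3.88
V_pore = 0.1855 cm^3/g

0.1855


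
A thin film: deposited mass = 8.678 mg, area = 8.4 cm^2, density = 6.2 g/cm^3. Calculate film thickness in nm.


Convert: m = 8.678 mg = 8.6780e-06 kg, A = 8.4 cm^2 = 8.4000e-04 m^2, rho = 6.2 g/cm^3 = 6200 kg/m^3
t = m / (A * rho)
t = 8.6780e-06 / (8.4000e-04 * 6200)
t = 1.6663e-06 m = 1666.3 nm

1666.3


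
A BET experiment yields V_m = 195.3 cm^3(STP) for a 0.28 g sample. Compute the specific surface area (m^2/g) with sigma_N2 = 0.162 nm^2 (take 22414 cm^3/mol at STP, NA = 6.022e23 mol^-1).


Number of moles in monolayer = V_m / 22414 = 195.3 / 22414 = 0.0087133
Number of molecules = moles * NA = 0.0087133 * 6.022e23
SA = molecules * sigma / mass
SA = (195.3 / 22414) * 6.022e23 * 0.162e-18 / 0.28
SA = 3035.9 m^2/g

3035.9


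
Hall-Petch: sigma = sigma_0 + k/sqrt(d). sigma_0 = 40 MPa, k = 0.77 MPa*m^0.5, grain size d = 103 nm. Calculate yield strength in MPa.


d = 103 nm = 1.03e-07 m
sqrt(d) = 0.0003209361
Hall-Petch contribution = k / sqrt(d) = 0.77 / 0.0003209361 = 2399.2 MPa
sigma = sigma_0 + k/sqrt(d) = 40 + 2399.2 = 2439.2 MPa

2439.2


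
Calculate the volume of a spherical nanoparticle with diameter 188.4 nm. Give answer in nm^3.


Radius r = 188.4/2 = 94.2 nm
Volume V = (4/3) * pi * r^3
V = (4/3) * pi * (94.2)^3
V = 3501396.7 nm^3

3501396.7


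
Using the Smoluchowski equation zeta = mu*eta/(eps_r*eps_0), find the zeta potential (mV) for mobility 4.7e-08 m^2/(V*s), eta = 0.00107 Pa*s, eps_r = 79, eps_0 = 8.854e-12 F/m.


Smoluchowski equation: zeta = mu * eta / (eps_r * eps_0)
zeta = 4.7e-08 * 0.00107 / (79 * 8.854e-12)
zeta = 0.071898 V = 71.9 mV

71.9


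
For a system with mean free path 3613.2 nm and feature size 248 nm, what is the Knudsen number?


Knudsen number Kn = lambda / L
Kn = 3613.2 / 248
Kn = 14.5694

14.5694


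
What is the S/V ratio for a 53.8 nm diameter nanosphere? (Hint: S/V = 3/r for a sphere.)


Radius r = 53.8/2 = 26.9 nm
S/V = 3 / r = 3 / 26.9
S/V = 0.1115 nm^-1

0.1115


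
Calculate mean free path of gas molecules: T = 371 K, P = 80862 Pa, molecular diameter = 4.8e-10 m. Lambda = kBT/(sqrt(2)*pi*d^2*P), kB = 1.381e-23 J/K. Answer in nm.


Mean free path: lambda = kB*T / (sqrt(2) * pi * d^2 * P)
lambda = 1.381e-23 * 371 / (sqrt(2) * pi * (4.8e-10)^2 * 80862)
lambda = 6.18979e-08 m
lambda = 61.9 nm

61.9


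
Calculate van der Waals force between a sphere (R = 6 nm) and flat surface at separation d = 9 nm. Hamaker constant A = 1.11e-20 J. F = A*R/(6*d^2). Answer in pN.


Convert to SI: R = 6 nm = 6e-09 m, d = 9 nm = 9e-09 m
F = A * R / (6 * d^2)
F = 1.11e-20 * 6e-09 / (6 * (9e-09)^2)
F = 1.37037e-13 N = 0.137 pN

0.137


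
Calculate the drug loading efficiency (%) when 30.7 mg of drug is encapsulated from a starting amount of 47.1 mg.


Drug loading efficiency = (drug loaded / drug initial) * 100
DLE = 30.7 / 47.1 * 100
DLE = 0.6518 * 100
DLE = 65.18%

65.18


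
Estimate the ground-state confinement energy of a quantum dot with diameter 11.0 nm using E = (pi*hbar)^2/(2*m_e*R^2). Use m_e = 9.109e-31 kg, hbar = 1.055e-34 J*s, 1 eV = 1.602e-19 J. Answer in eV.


Radius R = 11.0/2 = 5.5 nm = 5.5e-09 m
E = (pi * 1.055e-34)^2 / (2 * 9.109e-31 * (5.5e-09)^2)
E(J) = 1.99333e-21
E = E(J) / 1.602e-19 = 0.0124 eV

0.0124


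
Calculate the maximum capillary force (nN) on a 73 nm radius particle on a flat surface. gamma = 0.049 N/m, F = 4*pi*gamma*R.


Convert radius: R = 73 nm = 7.3e-08 m
F = 4 * pi * gamma * R
F = 4 * pi * 0.049 * 7.3e-08
F = 4.49499e-08 N = 44.9499 nN

44.9499


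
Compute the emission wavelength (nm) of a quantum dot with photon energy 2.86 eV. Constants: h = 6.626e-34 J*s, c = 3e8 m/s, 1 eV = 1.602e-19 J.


Convert energy: E = 2.86 eV = 2.86 * 1.602e-19 = 4.58172e-19 J
lambda = h*c / E = 6.626e-34 * 3e8 / 4.58172e-19
lambda = 4.33855e-07 m = 433.9 nm

433.9


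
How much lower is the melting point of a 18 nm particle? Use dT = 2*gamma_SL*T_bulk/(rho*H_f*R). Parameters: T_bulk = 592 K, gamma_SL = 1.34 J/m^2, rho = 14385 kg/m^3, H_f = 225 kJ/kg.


Radius R = 18/2 = 9 nm = 9e-09 m
Convert H_f = 225 kJ/kg = 225000 J/kg
dT = 2 * gamma_SL * T_bulk / (rho * H_f * R)
dT = 2 * 1.34 * 592 / (14385 * 225000 * 9e-09)
dT = 54.5 K

54.5


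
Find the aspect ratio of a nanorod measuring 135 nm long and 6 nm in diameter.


Aspect ratio AR = length / diameter
AR = 135 / 6
AR = 22.5

22.5


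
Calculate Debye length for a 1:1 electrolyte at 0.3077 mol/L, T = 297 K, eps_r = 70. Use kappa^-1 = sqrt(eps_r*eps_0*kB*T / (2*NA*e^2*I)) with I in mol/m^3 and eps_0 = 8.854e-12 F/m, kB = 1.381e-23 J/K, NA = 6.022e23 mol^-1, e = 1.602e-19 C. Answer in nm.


Ionic strength I = 0.3077 * 1^2 * 1000 = 307.7 mol/m^3
kappa^-1 = sqrt(70 * 8.854e-12 * 1.381e-23 * 297 / (2 * 6.022e23 * (1.602e-19)^2 * 307.7))
kappa^-1 = 0.517 nm

0.517


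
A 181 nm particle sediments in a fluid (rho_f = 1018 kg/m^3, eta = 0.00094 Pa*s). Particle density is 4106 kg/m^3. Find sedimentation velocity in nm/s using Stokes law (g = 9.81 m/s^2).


Radius R = 181/2 nm = 9.05e-08 m
Density difference = 4106 - 1018 = 3088 kg/m^3
v = 2 * R^2 * (rho_p - rho_f) * g / (9 * eta)
v = 2 * (9.05e-08)^2 * 3088 * 9.81 / (9 * 0.00094)
v = 5.86547e-08 m/s = 58.6547 nm/s

58.6547


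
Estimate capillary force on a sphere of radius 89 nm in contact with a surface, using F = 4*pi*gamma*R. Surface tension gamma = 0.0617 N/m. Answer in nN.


Convert radius: R = 89 nm = 8.9e-08 m
F = 4 * pi * gamma * R
F = 4 * pi * 0.0617 * 8.9e-08
F = 6.90057e-08 N = 69.0057 nN

69.0057


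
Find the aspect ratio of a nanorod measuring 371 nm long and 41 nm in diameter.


Aspect ratio AR = length / diameter
AR = 371 / 41
AR = 9.05

9.05


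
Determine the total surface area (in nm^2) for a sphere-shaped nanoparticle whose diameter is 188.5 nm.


Radius r = 188.5/2 = 94.25 nm
Surface area SA = 4 * pi * r^2
SA = 4 * pi * (94.25)^2
SA = 111627.86 nm^2

111627.86


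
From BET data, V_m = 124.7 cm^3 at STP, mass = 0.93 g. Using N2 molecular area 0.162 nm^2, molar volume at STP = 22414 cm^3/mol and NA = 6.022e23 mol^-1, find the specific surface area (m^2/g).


Number of moles in monolayer = V_m / 22414 = 124.7 / 22414 = 0.00556349
Number of molecules = moles * NA = 0.00556349 * 6.022e23
SA = molecules * sigma / mass
SA = (124.7 / 22414) * 6.022e23 * 0.162e-18 / 0.93
SA = 583.6 m^2/g

583.6


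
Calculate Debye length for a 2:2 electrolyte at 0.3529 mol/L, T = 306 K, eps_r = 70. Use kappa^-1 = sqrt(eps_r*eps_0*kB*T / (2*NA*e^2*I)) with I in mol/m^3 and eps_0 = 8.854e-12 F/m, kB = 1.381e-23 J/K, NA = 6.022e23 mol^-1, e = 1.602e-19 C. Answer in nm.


Ionic strength I = 0.3529 * 2^2 * 1000 = 1411.6 mol/m^3
kappa^-1 = sqrt(70 * 8.854e-12 * 1.381e-23 * 306 / (2 * 6.022e23 * (1.602e-19)^2 * 1411.6))
kappa^-1 = 0.245 nm

0.245


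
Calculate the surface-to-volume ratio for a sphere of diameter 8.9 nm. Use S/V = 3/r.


Radius r = 8.9/2 = 4.45 nm
S/V = 3 / r = 3 / 4.45
S/V = 0.6742 nm^-1

0.6742


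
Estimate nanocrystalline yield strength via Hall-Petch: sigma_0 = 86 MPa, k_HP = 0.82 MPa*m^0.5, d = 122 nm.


d = 122 nm = 1.22e-07 m
sqrt(d) = 0.000349285
Hall-Petch contribution = k / sqrt(d) = 0.82 / 0.000349285 = 2347.7 MPa
sigma = sigma_0 + k/sqrt(d) = 86 + 2347.7 = 2433.7 MPa

2433.7


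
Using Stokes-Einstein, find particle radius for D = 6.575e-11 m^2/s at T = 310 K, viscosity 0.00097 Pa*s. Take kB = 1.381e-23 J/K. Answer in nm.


Stokes-Einstein: R = kB*T / (6*pi*eta*D)
R = 1.381e-23 * 310 / (6 * pi * 0.00097 * 6.575e-11)
R = 3.56112e-09 m = 3.56 nm

3.56


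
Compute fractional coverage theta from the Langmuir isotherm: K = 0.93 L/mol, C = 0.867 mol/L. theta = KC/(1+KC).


Langmuir isotherm: theta = K*C / (1 + K*C)
K*C = 0.93 * 0.867 = 0.80631
theta = 0.80631 / (1 + 0.80631) = 0.80631 / 1.80631
theta = 0.4464

0.4464


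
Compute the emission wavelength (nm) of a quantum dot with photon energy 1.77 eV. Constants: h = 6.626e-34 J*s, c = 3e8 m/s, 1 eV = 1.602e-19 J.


Convert energy: E = 1.77 eV = 1.77 * 1.602e-19 = 2.83554e-19 J
lambda = h*c / E = 6.626e-34 * 3e8 / 2.83554e-19
lambda = 7.0103e-07 m = 701.0 nm

701.0


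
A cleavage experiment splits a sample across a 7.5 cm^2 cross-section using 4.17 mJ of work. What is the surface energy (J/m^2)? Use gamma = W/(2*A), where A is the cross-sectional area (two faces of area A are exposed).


Convert: A = 7.5 cm^2 = 0.00075 m^2, W = 4.17 mJ = 0.00417 J
Cleaving exposes two faces of area A, so total new surface = 2*A and gamma = W / (2*A)
gamma = 0.00417 / (2 * 0.00075)
gamma = 2.78 J/m^2

2.78


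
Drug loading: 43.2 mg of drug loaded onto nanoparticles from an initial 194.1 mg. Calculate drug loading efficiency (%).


Drug loading efficiency = (drug loaded / drug initial) * 100
DLE = 43.2 / 194.1 * 100
DLE = 0.2226 * 100
DLE = 22.26%

22.26


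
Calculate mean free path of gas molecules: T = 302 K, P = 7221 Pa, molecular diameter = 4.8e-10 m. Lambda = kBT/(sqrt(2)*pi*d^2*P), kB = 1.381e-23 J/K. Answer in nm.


Mean free path: lambda = kB*T / (sqrt(2) * pi * d^2 * P)
lambda = 1.381e-23 * 302 / (sqrt(2) * pi * (4.8e-10)^2 * 7221)
lambda = 5.6423e-07 m
lambda = 564.23 nm

564.23


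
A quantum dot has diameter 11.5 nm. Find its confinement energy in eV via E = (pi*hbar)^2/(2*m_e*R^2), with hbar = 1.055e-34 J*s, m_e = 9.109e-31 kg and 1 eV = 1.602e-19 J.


Radius R = 11.5/2 = 5.75 nm = 5.75e-09 m
E = (pi * 1.055e-34)^2 / (2 * 9.109e-31 * (5.75e-09)^2)
E(J) = 1.82376e-21
E = E(J) / 1.602e-19 = 0.0114 eV

0.0114


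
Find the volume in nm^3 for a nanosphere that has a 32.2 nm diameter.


Radius r = 32.2/2 = 16.1 nm
Volume V = (4/3) * pi * r^3
V = (4/3) * pi * (16.1)^3
V = 17481.0 nm^3

17481.0


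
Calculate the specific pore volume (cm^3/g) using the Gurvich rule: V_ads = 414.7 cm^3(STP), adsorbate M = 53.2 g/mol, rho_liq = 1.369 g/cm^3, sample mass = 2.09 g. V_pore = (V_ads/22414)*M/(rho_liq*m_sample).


Moles adsorbed n = V_ads / 22414 = 414.7 / 22414 = 1.850183e-02 mol
Liquid volume V_liq = n * M / rho_liq = 1.850183e-02 * 53.2 / 1.369 = 0.71899 cm^3
Specific pore volume V_pore = V_liq / m_sample = 0.71899 / 2.09
V_pore = 0.344 cm^3/g

0.344


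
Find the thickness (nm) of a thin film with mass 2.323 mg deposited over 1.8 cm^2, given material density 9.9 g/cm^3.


Convert: m = 2.323 mg = 2.3230e-06 kg, A = 1.8 cm^2 = 1.8000e-04 m^2, rho = 9.9 g/cm^3 = 9900 kg/m^3
t = m / (A * rho)
t = 2.3230e-06 / (1.8000e-04 * 9900)
t = 1.3036e-06 m = 1303.6 nm

1303.6


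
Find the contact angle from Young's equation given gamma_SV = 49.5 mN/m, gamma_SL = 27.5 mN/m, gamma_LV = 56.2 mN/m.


cos(theta) = (gamma_SV - gamma_SL) / gamma_LV
cos(theta) = (49.5 - 27.5) / 56.2
cos(theta) = 0.391459
theta = arccos(0.391459) = 66.95 degrees

66.95


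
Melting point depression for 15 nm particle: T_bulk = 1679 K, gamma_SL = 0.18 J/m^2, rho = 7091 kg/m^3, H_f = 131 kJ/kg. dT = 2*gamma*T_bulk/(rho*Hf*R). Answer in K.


Radius R = 15/2 = 7.5 nm = 7.5e-09 m
Convert H_f = 131 kJ/kg = 131000 J/kg
dT = 2 * gamma_SL * T_bulk / (rho * H_f * R)
dT = 2 * 0.18 * 1679 / (7091 * 131000 * 7.5e-09)
dT = 86.8 K

86.8


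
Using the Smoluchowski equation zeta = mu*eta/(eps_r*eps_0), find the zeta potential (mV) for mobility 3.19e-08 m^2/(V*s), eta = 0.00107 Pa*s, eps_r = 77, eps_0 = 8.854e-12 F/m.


Smoluchowski equation: zeta = mu * eta / (eps_r * eps_0)
zeta = 3.19e-08 * 0.00107 / (77 * 8.854e-12)
zeta = 0.050066 V = 50.07 mV

50.07


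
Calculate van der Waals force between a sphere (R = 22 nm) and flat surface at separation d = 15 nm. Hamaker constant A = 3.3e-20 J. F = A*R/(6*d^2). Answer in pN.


Convert to SI: R = 22 nm = 2.2e-08 m, d = 15 nm = 1.5e-08 m
F = A * R / (6 * d^2)
F = 3.3e-20 * 2.2e-08 / (6 * (1.5e-08)^2)
F = 5.37778e-13 N = 0.538 pN

0.538


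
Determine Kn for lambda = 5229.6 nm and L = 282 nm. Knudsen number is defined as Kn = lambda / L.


Knudsen number Kn = lambda / L
Kn = 5229.6 / 282
Kn = 18.5447

18.5447


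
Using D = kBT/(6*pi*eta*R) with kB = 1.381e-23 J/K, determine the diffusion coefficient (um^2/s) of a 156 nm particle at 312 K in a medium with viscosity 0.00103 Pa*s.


Radius R = 156/2 = 78 nm = 7.8e-08 m
D = kB*T / (6*pi*eta*R)
D = 1.381e-23 * 312 / (6 * pi * 0.00103 * 7.8e-08)
D = 2.84522e-12 m^2/s = 2.845 um^2/s

2.845


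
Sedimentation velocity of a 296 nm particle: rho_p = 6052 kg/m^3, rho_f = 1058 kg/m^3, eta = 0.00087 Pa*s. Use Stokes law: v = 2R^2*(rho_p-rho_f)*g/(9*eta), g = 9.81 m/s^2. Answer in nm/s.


Radius R = 296/2 nm = 1.48e-07 m
Density difference = 6052 - 1058 = 4994 kg/m^3
v = 2 * R^2 * (rho_p - rho_f) * g / (9 * eta)
v = 2 * (1.48e-07)^2 * 4994 * 9.81 / (9 * 0.00087)
v = 2.741e-07 m/s = 274.1001 nm/s

274.1001


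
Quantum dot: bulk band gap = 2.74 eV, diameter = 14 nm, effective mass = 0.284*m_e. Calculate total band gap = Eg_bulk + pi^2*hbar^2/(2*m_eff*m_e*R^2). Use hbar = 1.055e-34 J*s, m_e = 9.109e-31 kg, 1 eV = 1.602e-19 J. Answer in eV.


Radius R = 14/2 nm = 7e-09 m
Confinement energy dE = pi^2 * hbar^2 / (2 * m_eff * m_e * R^2)
dE = pi^2 * (1.055e-34)^2 / (2 * 0.284 * 9.109e-31 * (7e-09)^2) J, divided by 1.602e-19 J/eV
dE = 0.027 eV
Total band gap = E_g(bulk) + dE = 2.74 + 0.027 = 2.767 eV

2.767


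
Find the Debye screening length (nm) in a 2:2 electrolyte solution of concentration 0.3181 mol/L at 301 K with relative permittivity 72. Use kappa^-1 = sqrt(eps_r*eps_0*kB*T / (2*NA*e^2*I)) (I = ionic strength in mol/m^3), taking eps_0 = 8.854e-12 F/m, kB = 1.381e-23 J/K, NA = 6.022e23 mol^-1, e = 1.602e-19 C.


Ionic strength I = 0.3181 * 2^2 * 1000 = 1272.4 mol/m^3
kappa^-1 = sqrt(72 * 8.854e-12 * 1.381e-23 * 301 / (2 * 6.022e23 * (1.602e-19)^2 * 1272.4))
kappa^-1 = 0.26 nm

0.26


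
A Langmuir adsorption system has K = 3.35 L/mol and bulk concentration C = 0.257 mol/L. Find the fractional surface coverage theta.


Langmuir isotherm: theta = K*C / (1 + K*C)
K*C = 3.35 * 0.257 = 0.86095
theta = 0.86095 / (1 + 0.86095) = 0.86095 / 1.86095
theta = 0.4626

0.4626


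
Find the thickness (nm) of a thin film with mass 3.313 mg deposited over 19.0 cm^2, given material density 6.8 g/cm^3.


Convert: m = 3.313 mg = 3.3130e-06 kg, A = 19.0 cm^2 = 1.9000e-03 m^2, rho = 6.8 g/cm^3 = 6800 kg/m^3
t = m / (A * rho)
t = 3.3130e-06 / (1.9000e-03 * 6800)
t = 2.5642e-07 m = 256.4 nm

256.4


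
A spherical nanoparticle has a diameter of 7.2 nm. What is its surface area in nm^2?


Radius r = 7.2/2 = 3.6 nm
Surface area SA = 4 * pi * r^2
SA = 4 * pi * (3.6)^2
SA = 162.86 nm^2

162.86


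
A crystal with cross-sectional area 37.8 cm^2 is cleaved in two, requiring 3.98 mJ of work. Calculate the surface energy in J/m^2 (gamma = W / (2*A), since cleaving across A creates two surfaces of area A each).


Convert: A = 37.8 cm^2 = 0.00378 m^2, W = 3.98 mJ = 0.00398 J
Cleaving exposes two faces of area A, so total new surface = 2*A and gamma = W / (2*A)
gamma = 0.00398 / (2 * 0.00378)
gamma = 0.526 J/m^2

0.526


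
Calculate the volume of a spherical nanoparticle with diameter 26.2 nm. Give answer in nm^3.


Radius r = 26.2/2 = 13.1 nm
Volume V = (4/3) * pi * r^3
V = (4/3) * pi * (13.1)^3
V = 9416.78 nm^3

9416.78


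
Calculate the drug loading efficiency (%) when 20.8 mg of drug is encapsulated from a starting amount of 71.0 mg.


Drug loading efficiency = (drug loaded / drug initial) * 100
DLE = 20.8 / 71.0 * 100
DLE = 0.293 * 100
DLE = 29.3%

29.3


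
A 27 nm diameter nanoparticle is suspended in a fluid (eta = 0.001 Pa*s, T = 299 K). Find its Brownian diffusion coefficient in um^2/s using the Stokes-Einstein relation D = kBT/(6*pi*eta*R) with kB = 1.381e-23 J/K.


Radius R = 27/2 = 13.5 nm = 1.35e-08 m
D = kB*T / (6*pi*eta*R)
D = 1.381e-23 * 299 / (6 * pi * 0.001 * 1.35e-08)
D = 1.62267e-11 m^2/s = 16.227 um^2/s

16.227


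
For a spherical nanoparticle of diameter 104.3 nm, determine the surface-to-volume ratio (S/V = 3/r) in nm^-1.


Radius r = 104.3/2 = 52.15 nm
S/V = 3 / r = 3 / 52.15
S/V = 0.0575 nm^-1

0.0575


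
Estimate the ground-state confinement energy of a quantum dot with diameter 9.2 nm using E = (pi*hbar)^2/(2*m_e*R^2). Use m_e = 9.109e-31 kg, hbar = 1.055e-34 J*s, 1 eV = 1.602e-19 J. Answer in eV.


Radius R = 9.2/2 = 4.6 nm = 4.6e-09 m
E = (pi * 1.055e-34)^2 / (2 * 9.109e-31 * (4.6e-09)^2)
E(J) = 2.84963e-21
E = E(J) / 1.602e-19 = 0.0178 eV

0.0178


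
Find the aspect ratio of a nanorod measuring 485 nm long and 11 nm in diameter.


Aspect ratio AR = length / diameter
AR = 485 / 11
AR = 44.09

44.09


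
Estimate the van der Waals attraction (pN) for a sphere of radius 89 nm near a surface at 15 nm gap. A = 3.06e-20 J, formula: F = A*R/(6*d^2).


Convert to SI: R = 89 nm = 8.9e-08 m, d = 15 nm = 1.5e-08 m
F = A * R / (6 * d^2)
F = 3.06e-20 * 8.9e-08 / (6 * (1.5e-08)^2)
F = 2.01733e-12 N = 2.017 pN

2.017


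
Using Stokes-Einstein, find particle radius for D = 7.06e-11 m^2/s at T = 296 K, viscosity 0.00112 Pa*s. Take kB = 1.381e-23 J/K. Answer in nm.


Stokes-Einstein: R = kB*T / (6*pi*eta*D)
R = 1.381e-23 * 296 / (6 * pi * 0.00112 * 7.06e-11)
R = 2.74259e-09 m = 2.74 nm

2.74


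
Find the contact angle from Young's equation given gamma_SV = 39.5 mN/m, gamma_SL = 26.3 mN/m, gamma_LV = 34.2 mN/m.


cos(theta) = (gamma_SV - gamma_SL) / gamma_LV
cos(theta) = (39.5 - 26.3) / 34.2
cos(theta) = 0.385965
theta = arccos(0.385965) = 67.3 degrees

67.3


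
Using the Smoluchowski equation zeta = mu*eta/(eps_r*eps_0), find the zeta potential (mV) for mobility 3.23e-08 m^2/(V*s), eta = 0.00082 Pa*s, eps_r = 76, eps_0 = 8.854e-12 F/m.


Smoluchowski equation: zeta = mu * eta / (eps_r * eps_0)
zeta = 3.23e-08 * 0.00082 / (76 * 8.854e-12)
zeta = 0.039361 V = 39.36 mV

39.36


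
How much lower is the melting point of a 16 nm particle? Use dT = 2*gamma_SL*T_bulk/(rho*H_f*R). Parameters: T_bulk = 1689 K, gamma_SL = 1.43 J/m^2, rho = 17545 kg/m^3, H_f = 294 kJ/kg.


Radius R = 16/2 = 8 nm = 8e-09 m
Convert H_f = 294 kJ/kg = 294000 J/kg
dT = 2 * gamma_SL * T_bulk / (rho * H_f * R)
dT = 2 * 1.43 * 1689 / (17545 * 294000 * 8e-09)
dT = 117.1 K

117.1


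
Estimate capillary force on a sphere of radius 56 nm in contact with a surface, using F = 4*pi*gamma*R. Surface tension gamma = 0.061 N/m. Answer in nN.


Convert radius: R = 56 nm = 5.6e-08 m
F = 4 * pi * gamma * R
F = 4 * pi * 0.061 * 5.6e-08
F = 4.29267e-08 N = 42.9267 nN

42.9267
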